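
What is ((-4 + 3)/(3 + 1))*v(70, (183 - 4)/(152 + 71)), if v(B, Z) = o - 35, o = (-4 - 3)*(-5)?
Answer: 0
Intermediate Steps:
o = 35 (o = -7*(-5) = 35)
v(B, Z) = 0 (v(B, Z) = 35 - 35 = 0)
((-4 + 3)/(3 + 1))*v(70, (183 - 4)/(152 + 71)) = ((-4 + 3)/(3 + 1))*0 = -1/4*0 = 0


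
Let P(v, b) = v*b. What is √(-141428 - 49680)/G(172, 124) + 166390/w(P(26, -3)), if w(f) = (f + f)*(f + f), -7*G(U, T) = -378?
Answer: 83195/12168 + I*√47777/27 ≈ 6.8372 + 8.0955*I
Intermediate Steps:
G(U, T) = 54 (G(U, T) = -⅐*(-378) = 54)
P(v, b) = b*v
w(f) = 4*f² (w(f) = (2*f)*(2*f) = 4*f²)
√(-141428 - 49680)/G(172, 124) + 166390/w(P(26, -3)) = √(-141428 - 49680)/54 + 166390/((4*(-3*26)²)) = √(-191108)*(1/54) + 166390/((4*(-78)²)) = (2*I*√47777)*(1/54) + 166390/((4*6084)) = I*√47777/27 + 166390/24336 = I*√47777/27 + 166390*(1/24336) = I*√47777/27 + 83195/12168 = 83195/12168 + I*√47777/27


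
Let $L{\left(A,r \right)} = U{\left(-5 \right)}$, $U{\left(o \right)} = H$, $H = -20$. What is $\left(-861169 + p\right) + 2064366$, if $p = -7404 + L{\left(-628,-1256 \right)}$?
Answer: $1195773$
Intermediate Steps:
$U{\left(o \right)} = -20$
$L{\left(A,r \right)} = -20$
$p = -7424$ ($p = -7404 - 20 = -7424$)
$\left(-861169 + p\right) + 2064366 = \left(-861169 - 7424\right) + 2064366 = -868593 + 2064366 = 1195773$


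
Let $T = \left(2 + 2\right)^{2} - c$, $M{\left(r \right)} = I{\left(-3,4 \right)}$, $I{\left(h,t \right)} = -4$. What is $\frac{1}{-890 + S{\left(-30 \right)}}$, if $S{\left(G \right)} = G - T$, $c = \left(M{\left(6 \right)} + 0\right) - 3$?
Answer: $- \frac{1}{943} \approx -0.0010604$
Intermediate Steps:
$M{\left(r \right)} = -4$
$c = -7$ ($c = \left(-4 + 0\right) - 3 = -4 - 3 = -7$)
$T = 23$ ($T = \left(2 + 2\right)^{2} - -7 = 4^{2} + 7 = 16 + 7 = 23$)
$S{\left(G \right)} = -23 + G$ ($S{\left(G \right)} = G - 23 = -23 + G$)
$\frac{1}{-890 + S{\left(-30 \right)}} = \frac{1}{-890 - 53} = \frac{1}{-943} = - \frac{1}{943}$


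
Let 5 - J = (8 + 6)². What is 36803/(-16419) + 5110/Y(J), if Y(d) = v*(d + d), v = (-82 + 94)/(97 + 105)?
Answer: -36574199/160822 ≈ -227.42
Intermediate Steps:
v = 6/101 (v = 12/202 = 12*(1/202) = 6/101 ≈ 0.059406)
J = -191 (J = 5 - (8 + 6)² = 5 - 1*14² = 5 - 1*196 = 5 - 196 = -191)
Y(d) = 12*d/101 (Y(d) = 6*(d + d)/101 = 6*(2*d)/101 = 12*d/101)
36803/(-16419) + 5110/Y(J) = 36803/(-16419) + 5110/(((12/101)*(-191))) = 36803*(-1/16419) + 5110/(-2292/101) = -2831/1263 + 5110*(-101/2292) = -2831/1263 - 258055/1146 = -36574199/160822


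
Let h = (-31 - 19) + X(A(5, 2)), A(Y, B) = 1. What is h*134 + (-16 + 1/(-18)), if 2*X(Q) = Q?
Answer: -119683/18 ≈ -6649.1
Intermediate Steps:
X(Q) = Q/2
h = -99/2 (h = (-31 - 19) + (1/2)*1 = -50 + 1/2 = -99/2 ≈ -49.500)
h*134 + (-16 + 1/(-18)) = -99/2*134 + (-16 + 1/(-18)) = -6633 + (-16 - 1/18) = -6633 - 289/18 = -119683/18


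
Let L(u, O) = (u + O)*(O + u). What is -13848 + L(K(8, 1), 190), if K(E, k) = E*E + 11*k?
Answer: 56377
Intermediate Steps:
K(E, k) = E² + 11*k
L(u, O) = (O + u)² (L(u, O) = (O + u)*(O + u) = (O + u)²)
-13848 + L(K(8, 1), 190) = -13848 + (190 + (8² + 11*1))² = -13848 + (190 + (64 + 11))² = -13848 + (190 + 75)² = -13848 + 265² = -13848 + 70225 = 56377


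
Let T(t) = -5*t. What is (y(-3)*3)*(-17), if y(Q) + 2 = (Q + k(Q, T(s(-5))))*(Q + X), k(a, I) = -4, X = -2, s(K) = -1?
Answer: -1683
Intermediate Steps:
y(Q) = -2 + (-4 + Q)*(-2 + Q) (y(Q) = -2 + (Q - 4)*(Q - 2) = -2 + (-4 + Q)*(-2 + Q))
(y(-3)*3)*(-17) = ((6 + (-3)² - 6*(-3))*3)*(-17) = ((6 + 9 + 18)*3)*(-17) = (33*3)*(-17) = 99*(-17) = -1683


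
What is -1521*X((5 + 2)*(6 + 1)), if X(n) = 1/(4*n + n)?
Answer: -1521/245 ≈ -6.2082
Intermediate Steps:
X(n) = 1/(5*n)
-1521*X((5 + 2)*(6 + 1)) = -1521/(5*((5 + 2)*(6 + 1))) = -1521/(5*(7*7)) = -1521/(5*49) = -1521*1/245 = -1521/245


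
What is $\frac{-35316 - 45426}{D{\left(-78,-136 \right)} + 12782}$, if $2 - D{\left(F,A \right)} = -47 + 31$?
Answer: $- \frac{40371}{6400} \approx -6.308$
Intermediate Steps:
$D{\left(F,A \right)} = 18$ ($D{\left(F,A \right)} = 2 - \left(-47 + 31\right) = 2 - -16 = 2 + 16 = 18$)
$\frac{-35316 - 45426}{D{\left(-78,-136 \right)} + 12782} = \frac{-35316 - 45426}{18 + 12782} = - \frac{80742}{12800} = \left(-80742\right) \frac{1}{12800} = - \frac{40371}{6400}$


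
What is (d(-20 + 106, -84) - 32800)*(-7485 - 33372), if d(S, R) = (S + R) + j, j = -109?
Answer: 1344481299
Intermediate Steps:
d(S, R) = -109 + R + S (d(S, R) = (S + R) - 109 = (R + S) - 109 = -109 + R + S)
(d(-20 + 106, -84) - 32800)*(-7485 - 33372) = ((-109 - 84 + (-20 + 106)) - 32800)*(-7485 - 33372) = ((-109 - 84 + 86) - 32800)*(-40857) = (-107 - 32800)*(-40857) = -32907*(-40857) = 1344481299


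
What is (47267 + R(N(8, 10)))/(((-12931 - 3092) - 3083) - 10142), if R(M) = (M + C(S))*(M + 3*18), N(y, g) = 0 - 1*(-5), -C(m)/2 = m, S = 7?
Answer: -2921/1828 ≈ -1.5979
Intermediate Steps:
C(m) = -2*m
N(y, g) = 5 (N(y, g) = 0 + 5 = 5)
R(M) = (-14 + M)*(54 + M) (R(M) = (M - 2*7)*(M + 3*18) = (M - 14)*(M + 54) = (-14 + M)*(54 + M))
(47267 + R(N(8, 10)))/(((-12931 - 3092) - 3083) - 10142) = (47267 + (-756 + 5² + 40*5))/(((-12931 - 3092) - 3083) - 10142) = (47267 + (-756 + 25 + 200))/((-16023 - 3083) - 10142) = (47267 - 531)/(-19106 - 10142) = 46736/(-29248) = 46736*(-1/29248) = -2921/1828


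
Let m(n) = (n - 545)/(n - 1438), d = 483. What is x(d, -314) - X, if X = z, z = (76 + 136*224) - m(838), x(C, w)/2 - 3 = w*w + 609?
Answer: 100725307/600 ≈ 1.6788e+5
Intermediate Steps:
x(C, w) = 1224 + 2*w**2 (x(C, w) = 6 + 2*(w*w + 609) = 6 + 2*(w**2 + 609) = 6 + 2*(609 + w**2) = 6 + (1218 + 2*w**2) = 1224 + 2*w**2)
m(n) = (-545 + n)/(-1438 + n)
z = 18324293/600 (z = (76 + 136*224) - (-545 + 838)/(-1438 + 838) = (76 + 30464) - 293/(-600) = 30540 - (-1)*293/600 = 30540 - 1*(-293/600) = 30540 + 293/600 = 18324293/600 ≈ 30541.)
X = 18324293/600 ≈ 30541.
x(d, -314) - X = (1224 + 2*(-314)**2) - 1*18324293/600 = (1224 + 2*98596) - 18324293/600 = (1224 + 197192) - 18324293/600 = 198416 - 18324293/600 = 100725307/600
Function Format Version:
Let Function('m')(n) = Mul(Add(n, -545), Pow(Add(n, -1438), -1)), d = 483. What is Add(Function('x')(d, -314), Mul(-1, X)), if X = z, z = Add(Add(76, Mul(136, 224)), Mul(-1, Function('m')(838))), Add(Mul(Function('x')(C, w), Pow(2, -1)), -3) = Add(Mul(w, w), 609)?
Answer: Rational(100725307, 600) ≈ 1.6788e+5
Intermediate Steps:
Function('x')(C, w) = Add(1224, Mul(2, Pow(w, 2))) (Function('x')(C, w) = Add(6, Mul(2, Add(Mul(w, w), 609))) = Add(6, Mul(2, Add(Pow(w, 2), 609))) = Add(6, Mul(2, Add(609, Pow(w, 2)))) = Add(6, Add(1218, Mul(2, Pow(w, 2)))) = Add(1224, Mul(2, Pow(w, 2))))
Function('m')(n) = Mul(Pow(Add(-1438, n), -1), Add(-545, n)) (Function('m')(n) = Mul(Add(-545, n), Pow(Add(-1438, n), -1)) = Mul(Pow(Add(-1438, n), -1), Add(-545, n)))
z = Rational(18324293, 600) (z = Add(Add(76, Mul(136, 224)), Mul(-1, Mul(Pow(Add(-1438, 838), -1), Add(-545, 838)))) = Add(Add(76, 30464), Mul(-1, Mul(Pow(-600, -1), 293))) = Add(30540, Mul(-1, Mul(Rational(-1, 600), 293))) = Add(30540, Mul(-1, Rational(-293, 600))) = Add(30540, Rational(293, 600)) = Rational(18324293, 600) ≈ 30541.)
X = Rational(18324293, 600) ≈ 30541.
Add(Function('x')(d, -314), Mul(-1, X)) = Add(Add(1224, Mul(2, Pow(-314, 2))), Mul(-1, Rational(18324293, 600))) = Add(Add(1224, Mul(2, 98596)), Rational(-18324293, 600)) = Add(Add(1224, 197192), Rational(-18324293, 600)) = Add(198416, Rational(-18324293, 600)) = Rational(100725307, 600)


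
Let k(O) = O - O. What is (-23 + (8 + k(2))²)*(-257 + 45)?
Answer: -8692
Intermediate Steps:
k(O) = 0
(-23 + (8 + k(2))²)*(-257 + 45) = (-23 + (8 + 0)²)*(-257 + 45) = (-23 + 8²)*(-212) = (-23 + 64)*(-212) = 41*(-212) = -8692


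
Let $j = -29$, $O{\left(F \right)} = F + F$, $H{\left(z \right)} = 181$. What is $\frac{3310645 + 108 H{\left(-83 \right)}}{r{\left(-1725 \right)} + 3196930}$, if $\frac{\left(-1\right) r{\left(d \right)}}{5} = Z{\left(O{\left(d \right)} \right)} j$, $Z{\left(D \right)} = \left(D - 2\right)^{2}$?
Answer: $\frac{3330193}{1731061010} \approx 0.0019238$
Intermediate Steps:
$O{\left(F \right)} = 2 F$
$Z{\left(D \right)} = \left(-2 + D\right)^{2}$
$r{\left(d \right)} = 145 \left(-2 + 2 d\right)^{2}$ ($r{\left(d \right)} = - 5 \left(-2 + 2 d\right)^{2} \left(-29\right) = - 5 \left(- 29 \left(-2 + 2 d\right)^{2}\right) = 145 \left(-2 + 2 d\right)^{2}$)
$\frac{3310645 + 108 H{\left(-83 \right)}}{r{\left(-1725 \right)} + 3196930} = \frac{3310645 + 108 \cdot 181}{580 \left(-1 - 1725\right)^{2} + 3196930} = \frac{3310645 + 19548}{580 \left(-1726\right)^{2} + 3196930} = \frac{3330193}{580 \cdot 2979076 + 3196930} = \frac{3330193}{1727864080 + 3196930} = \frac{3330193}{1731061010}$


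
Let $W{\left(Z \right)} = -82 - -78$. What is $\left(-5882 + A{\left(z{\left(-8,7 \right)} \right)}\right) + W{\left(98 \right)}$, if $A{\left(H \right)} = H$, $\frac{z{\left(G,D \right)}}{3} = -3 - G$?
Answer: $-5871$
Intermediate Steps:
$z{\left(G,D \right)} = -9 - 3 G$ ($z{\left(G,D \right)} = 3 \left(-3 - G\right) = -9 - 3 G$)
$W{\left(Z \right)} = -4$ ($W{\left(Z \right)} = -82 + 78 = -4$)
$\left(-5882 + A{\left(z{\left(-8,7 \right)} \right)}\right) + W{\left(98 \right)} = \left(-5882 - -15\right) - 4 = \left(-5882 + \left(-9 + 24\right)\right) - 4 = \left(-5882 + 15\right) - 4 = -5867 - 4 = -5871$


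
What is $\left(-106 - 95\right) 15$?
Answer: $-3015$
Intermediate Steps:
$\left(-106 - 95\right) 15 = \left(-201\right) 15 = -3015$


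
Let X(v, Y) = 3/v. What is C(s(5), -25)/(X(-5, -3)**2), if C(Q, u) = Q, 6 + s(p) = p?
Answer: -25/9 ≈ -2.7778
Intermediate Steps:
s(p) = -6 + p
C(s(5), -25)/(X(-5, -3)**2) = (-6 + 5)/((3/(-5))**2) = -1/((3*(-1/5))**2) = -1/((-3/5)**2) = -1/9/25 = -1*25/9 = -25/9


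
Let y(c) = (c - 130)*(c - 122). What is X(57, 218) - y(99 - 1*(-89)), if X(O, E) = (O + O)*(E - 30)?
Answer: 17604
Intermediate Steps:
X(O, E) = 2*O*(-30 + E) (X(O, E) = (2*O)*(-30 + E) = 2*O*(-30 + E))
y(c) = (-130 + c)*(-122 + c)
X(57, 218) - y(99 - 1*(-89)) = 2*57*(-30 + 218) - (15860 + (99 - 1*(-89))² - 252*(99 - 1*(-89))) = 2*57*188 - (15860 + (99 + 89)² - 252*(99 + 89)) = 21432 - (15860 + 188² - 252*188) = 21432 - (15860 + 35344 - 47376) = 21432 - 1*3828 = 21432 - 3828 = 17604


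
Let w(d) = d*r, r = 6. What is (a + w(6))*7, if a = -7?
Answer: 203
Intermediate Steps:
w(d) = 6*d (w(d) = d*6 = 6*d)
(a + w(6))*7 = (-7 + 6*6)*7 = (-7 + 36)*7 = 29*7 = 203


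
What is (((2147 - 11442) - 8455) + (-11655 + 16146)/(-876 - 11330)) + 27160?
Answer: 114853969/12206 ≈ 9409.6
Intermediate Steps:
(((2147 - 11442) - 8455) + (-11655 + 16146)/(-876 - 11330)) + 27160 = ((-9295 - 8455) + 4491/(-12206)) + 27160 = (-17750 + 4491*(-1/12206)) + 27160 = (-17750 - 4491/12206) + 27160 = -216660991/12206 + 27160 = 114853969/12206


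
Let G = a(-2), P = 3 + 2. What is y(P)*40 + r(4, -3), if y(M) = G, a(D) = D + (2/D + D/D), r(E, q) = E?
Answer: -76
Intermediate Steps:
P = 5
a(D) = 1 + D + 2/D (a(D) = D + (2/D + 1) = D + (1 + 2/D) = 1 + D + 2/D)
G = -2 (G = 1 - 2 + 2/(-2) = 1 - 2 + 2*(-½) = 1 - 2 - 1 = -2)
y(M) = -2
y(P)*40 + r(4, -3) = -2*40 + 4 = -80 + 4 = -76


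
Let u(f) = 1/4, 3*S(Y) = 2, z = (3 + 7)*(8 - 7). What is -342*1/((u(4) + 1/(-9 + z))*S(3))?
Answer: -2052/5 ≈ -410.40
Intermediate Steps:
z = 10 (z = 10*1 = 10)
S(Y) = ⅔ (S(Y) = (⅓)*2 = ⅔)
u(f) = ¼
-342*1/((u(4) + 1/(-9 + z))*S(3)) = -342*3/(2*(¼ + 1/(-9 + 10))) = -342*3/(2*(¼ + 1/1)) = -342*3/(2*(¼ + 1)) = -342/((5/4)*(⅔)) = -342/⅚ = -342*6/5 = -2052/5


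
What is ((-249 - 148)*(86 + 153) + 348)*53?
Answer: -5010355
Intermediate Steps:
((-249 - 148)*(86 + 153) + 348)*53 = (-397*239 + 348)*53 = (-94883 + 348)*53 = -94535*53 = -5010355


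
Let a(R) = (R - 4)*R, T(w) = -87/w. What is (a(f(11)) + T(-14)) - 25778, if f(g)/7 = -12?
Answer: -257317/14 ≈ -18380.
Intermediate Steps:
f(g) = -84 (f(g) = 7*(-12) = -84)
a(R) = R*(-4 + R) (a(R) = (-4 + R)*R = R*(-4 + R))
(a(f(11)) + T(-14)) - 25778 = (-84*(-4 - 84) - 87/(-14)) - 25778 = (-84*(-88) - 87*(-1/14)) - 25778 = (7392 + 87/14) - 25778 = 103575/14 - 25778 = -257317/14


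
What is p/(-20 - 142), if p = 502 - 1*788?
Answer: 143/81 ≈ 1.7654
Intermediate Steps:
p = -286 (p = 502 - 788 = -286)
p/(-20 - 142) = -286/(-20 - 142) = -286/(-162) = -1/162*(-286) = 143/81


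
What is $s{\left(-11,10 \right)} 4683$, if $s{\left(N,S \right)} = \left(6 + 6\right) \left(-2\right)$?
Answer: $-112392$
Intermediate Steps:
$s{\left(N,S \right)} = -24$ ($s{\left(N,S \right)} = 12 \left(-2\right) = -24$)
$s{\left(-11,10 \right)} 4683 = \left(-24\right) 4683 = -112392$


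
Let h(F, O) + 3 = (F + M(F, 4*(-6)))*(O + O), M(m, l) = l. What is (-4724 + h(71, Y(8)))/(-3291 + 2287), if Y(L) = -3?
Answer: 5009/1004 ≈ 4.9890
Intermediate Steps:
h(F, O) = -3 + 2*O*(-24 + F) (h(F, O) = -3 + (F + 4*(-6))*(O + O) = -3 + (F - 24)*(2*O) = -3 + (-24 + F)*(2*O) = -3 + 2*O*(-24 + F))
(-4724 + h(71, Y(8)))/(-3291 + 2287) = (-4724 + (-3 - 48*(-3) + 2*71*(-3)))/(-3291 + 2287) = (-4724 + (-3 + 144 - 426))/(-1004) = (-4724 - 285)*(-1/1004) = -5009*(-1/1004) = 5009/1004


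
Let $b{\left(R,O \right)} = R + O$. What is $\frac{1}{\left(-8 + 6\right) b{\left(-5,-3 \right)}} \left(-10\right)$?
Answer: $- \frac{5}{8} \approx -0.625$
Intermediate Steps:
$b{\left(R,O \right)} = O + R$
$\frac{1}{\left(-8 + 6\right) b{\left(-5,-3 \right)}} \left(-10\right) = \frac{1}{\left(-8 + 6\right) \left(-3 - 5\right)} \left(-10\right) = \frac{1}{\left(-2\right) \left(-8\right)} \left(-10\right) = \left(- \frac{1}{2}\right) \left(- \frac{1}{8}\right) \left(-10\right) = \frac{1}{16} \left(-10\right) = - \frac{5}{8}$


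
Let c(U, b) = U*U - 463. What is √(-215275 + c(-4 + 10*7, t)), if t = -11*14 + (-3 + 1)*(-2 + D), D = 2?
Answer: I*√211382 ≈ 459.76*I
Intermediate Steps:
t = -154 (t = -11*14 + (-3 + 1)*(-2 + 2) = -154 - 2*0 = -154 + 0 = -154)
c(U, b) = -463 + U² (c(U, b) = U² - 463 = -463 + U²)
√(-215275 + c(-4 + 10*7, t)) = √(-215275 + (-463 + (-4 + 10*7)²)) = √(-215275 + (-463 + (-4 + 70)²)) = √(-215275 + (-463 + 66²)) = √(-215275 + (-463 + 4356)) = √(-215275 + 3893) = √(-211382) = I*√211382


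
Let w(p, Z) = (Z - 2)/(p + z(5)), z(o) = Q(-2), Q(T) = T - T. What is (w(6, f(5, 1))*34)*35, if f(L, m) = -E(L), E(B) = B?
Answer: -4165/3 ≈ -1388.3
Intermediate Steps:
Q(T) = 0
f(L, m) = -L
z(o) = 0
w(p, Z) = (-2 + Z)/p (w(p, Z) = (Z - 2)/(p + 0) = (-2 + Z)/p)
(w(6, f(5, 1))*34)*35 = (((-2 - 1*5)/6)*34)*35 = (((-2 - 5)/6)*34)*35 = (((⅙)*(-7))*34)*35 = -7/6*34*35 = -119/3*35 = -4165/3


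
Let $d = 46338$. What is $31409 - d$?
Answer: $-14929$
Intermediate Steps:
$31409 - d = 31409 - 46338 = -14929$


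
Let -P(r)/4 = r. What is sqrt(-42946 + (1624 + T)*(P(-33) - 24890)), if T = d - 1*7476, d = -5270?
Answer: sqrt(275315530) ≈ 16593.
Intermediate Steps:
P(r) = -4*r
T = -12746 (T = -5270 - 1*7476 = -5270 - 7476 = -12746)
sqrt(-42946 + (1624 + T)*(P(-33) - 24890)) = sqrt(-42946 + (1624 - 12746)*(-4*(-33) - 24890)) = sqrt(-42946 - 11122*(132 - 24890)) = sqrt(-42946 - 11122*(-24758)) = sqrt(-42946 + 275358476) = sqrt(275315530)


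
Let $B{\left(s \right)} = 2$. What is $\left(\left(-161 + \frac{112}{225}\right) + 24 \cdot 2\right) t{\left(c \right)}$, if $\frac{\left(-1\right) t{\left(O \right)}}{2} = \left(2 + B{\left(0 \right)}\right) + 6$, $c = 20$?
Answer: $\frac{101252}{45} \approx 2250.0$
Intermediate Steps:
$t{\left(O \right)} = -20$ ($t{\left(O \right)} = - 2 \left(\left(2 + 2\right) + 6\right) = - 2 \left(4 + 6\right) = \left(-2\right) 10 = -20$)
$\left(\left(-161 + \frac{112}{225}\right) + 24 \cdot 2\right) t{\left(c \right)} = \left(\left(-161 + \frac{112}{225}\right) + 24 \cdot 2\right) \left(-20\right) = \left(\left(-161 + 112 \cdot \frac{1}{225}\right) + 48\right) \left(-20\right) = \left(\left(-161 + \frac{112}{225}\right) + 48\right) \left(-20\right) = \left(- \frac{36113}{225} + 48\right) \left(-20\right) = \left(- \frac{25313}{225}\right) \left(-20\right) = \frac{101252}{45}$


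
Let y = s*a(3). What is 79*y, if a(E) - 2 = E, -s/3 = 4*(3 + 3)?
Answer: -28440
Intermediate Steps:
s = -72 (s = -12*(3 + 3) = -12*6 = -3*24 = -72)
a(E) = 2 + E
y = -360 (y = -72*(2 + 3) = -72*5 = -360)
79*y = 79*(-360) = -28440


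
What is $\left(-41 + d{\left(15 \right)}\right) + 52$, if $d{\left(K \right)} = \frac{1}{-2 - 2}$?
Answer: $\frac{43}{4} \approx 10.75$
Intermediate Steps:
$d{\left(K \right)} = - \frac{1}{4}$ ($d{\left(K \right)} = \frac{1}{-4} = - \frac{1}{4}$)
$\left(-41 + d{\left(15 \right)}\right) + 52 = \left(-41 - \frac{1}{4}\right) + 52 = - \frac{165}{4} + 52 = \frac{43}{4}$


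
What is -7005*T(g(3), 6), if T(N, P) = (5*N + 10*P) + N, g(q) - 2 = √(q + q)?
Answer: -504360 - 42030*√6 ≈ -6.0731e+5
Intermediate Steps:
g(q) = 2 + √2*√q (g(q) = 2 + √(q + q) = 2 + √(2*q) = 2 + √2*√q)
T(N, P) = 6*N + 10*P
-7005*T(g(3), 6) = -7005*(6*(2 + √2*√3) + 10*6) = -7005*(6*(2 + √6) + 60) = -7005*((12 + 6*√6) + 60) = -7005*(72 + 6*√6) = -504360 - 42030*√6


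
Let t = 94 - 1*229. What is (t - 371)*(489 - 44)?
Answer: -225170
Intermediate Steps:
t = -135 (t = 94 - 229 = -135)
(t - 371)*(489 - 44) = (-135 - 371)*(489 - 44) = -506*445 = -225170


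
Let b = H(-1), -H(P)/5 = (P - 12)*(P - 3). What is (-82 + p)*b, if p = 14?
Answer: 17680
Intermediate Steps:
H(P) = -5*(-12 + P)*(-3 + P) (H(P) = -5*(P - 12)*(P - 3) = -5*(-12 + P)*(-3 + P))
b = -260 (b = -180 - 5*(-1)**2 + 75*(-1) = -180 - 5*1 - 75 = -180 - 5 - 75 = -260)
(-82 + p)*b = (-82 + 14)*(-260) = -68*(-260) = 17680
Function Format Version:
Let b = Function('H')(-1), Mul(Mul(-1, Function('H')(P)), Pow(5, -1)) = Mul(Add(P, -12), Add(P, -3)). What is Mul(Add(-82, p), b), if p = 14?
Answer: 17680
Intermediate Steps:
Function('H')(P) = Mul(-5, Add(-12, P), Add(-3, P)) (Function('H')(P) = Mul(-5, Mul(Add(P, -12), Add(P, -3))) = Mul(-5, Mul(Add(-12, P), Add(-3, P))) = Mul(-5, Add(-12, P), Add(-3, P)))
b = -260 (b = Add(-180, Mul(-5, Pow(-1, 2)), Mul(75, -1)) = Add(-180, Mul(-5, 1), -75) = Add(-180, -5, -75) = -260)
Mul(Add(-82, p), b) = Mul(Add(-82, 14), -260) = Mul(-68, -260) = 17680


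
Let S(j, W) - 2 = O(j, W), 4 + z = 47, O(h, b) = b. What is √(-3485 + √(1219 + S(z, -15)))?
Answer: √(-3485 + 3*√134) ≈ 58.739*I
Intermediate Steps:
z = 43 (z = -4 + 47 = 43)
S(j, W) = 2 + W
√(-3485 + √(1219 + S(z, -15))) = √(-3485 + √(1219 + (2 - 15))) = √(-3485 + √(1219 - 13)) = √(-3485 + √1206) = √(-3485 + 3*√134)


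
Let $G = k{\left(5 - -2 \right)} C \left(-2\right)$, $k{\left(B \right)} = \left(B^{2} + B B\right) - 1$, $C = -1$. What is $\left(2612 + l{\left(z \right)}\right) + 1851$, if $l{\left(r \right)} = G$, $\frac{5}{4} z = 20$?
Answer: $4657$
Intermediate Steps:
$z = 16$ ($z = \frac{4}{5} \cdot 20 = 16$)
$k{\left(B \right)} = -1 + 2 B^{2}$ ($k{\left(B \right)} = \left(B^{2} + B^{2}\right) - 1 = 2 B^{2} - 1 = -1 + 2 B^{2}$)
$G = 194$ ($G = \left(-1 + 2 \left(5 - -2\right)^{2}\right) \left(-1\right) \left(-2\right) = \left(-1 + 2 \left(5 + 2\right)^{2}\right) \left(-1\right) \left(-2\right) = \left(-1 + 2 \cdot 7^{2}\right) \left(-1\right) \left(-2\right) = \left(-1 + 2 \cdot 49\right) \left(-1\right) \left(-2\right) = \left(-1 + 98\right) \left(-1\right) \left(-2\right) = 97 \left(-1\right) \left(-2\right) = \left(-97\right) \left(-2\right) = 194$)
$l{\left(r \right)} = 194$
$\left(2612 + l{\left(z \right)}\right) + 1851 = \left(2612 + 194\right) + 1851 = 2806 + 1851 = 4657$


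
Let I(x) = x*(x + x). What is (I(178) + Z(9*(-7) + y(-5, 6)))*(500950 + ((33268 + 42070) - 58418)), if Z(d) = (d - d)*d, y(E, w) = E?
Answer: 32816386160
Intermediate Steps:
I(x) = 2*x² (I(x) = x*(2*x) = 2*x²)
Z(d) = 0 (Z(d) = 0*d = 0)
(I(178) + Z(9*(-7) + y(-5, 6)))*(500950 + ((33268 + 42070) - 58418)) = (2*178² + 0)*(500950 + ((33268 + 42070) - 58418)) = (2*31684 + 0)*(500950 + (75338 - 58418)) = (63368 + 0)*(500950 + 16920) = 63368*517870 = 32816386160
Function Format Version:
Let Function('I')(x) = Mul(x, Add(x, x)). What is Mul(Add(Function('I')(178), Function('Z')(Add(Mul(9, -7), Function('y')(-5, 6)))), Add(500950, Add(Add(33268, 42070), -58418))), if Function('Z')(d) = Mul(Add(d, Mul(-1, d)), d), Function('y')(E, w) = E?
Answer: 32816386160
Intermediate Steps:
Function('I')(x) = Mul(2, Pow(x, 2)) (Function('I')(x) = Mul(x, Mul(2, x)) = Mul(2, Pow(x, 2)))
Function('Z')(d) = 0 (Function('Z')(d) = Mul(0, d) = 0)
Mul(Add(Function('I')(178), Function('Z')(Add(Mul(9, -7), Function('y')(-5, 6)))), Add(500950, Add(Add(33268, 42070), -58418))) = Mul(Add(Mul(2, Pow(178, 2)), 0), Add(500950, Add(Add(33268, 42070), -58418))) = Mul(Add(Mul(2, 31684), 0), Add(500950, Add(75338, -58418))) = Mul(Add(63368, 0), Add(500950, 16920)) = Mul(63368, 517870) = 32816386160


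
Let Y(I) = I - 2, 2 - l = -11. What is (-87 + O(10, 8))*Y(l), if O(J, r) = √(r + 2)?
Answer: -957 + 11*√10 ≈ -922.21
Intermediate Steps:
l = 13 (l = 2 - 1*(-11) = 2 + 11 = 13)
O(J, r) = √(2 + r)
Y(I) = -2 + I
(-87 + O(10, 8))*Y(l) = (-87 + √(2 + 8))*(-2 + 13) = (-87 + √10)*11 = -957 + 11*√10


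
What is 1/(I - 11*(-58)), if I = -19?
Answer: 1/619 ≈ 0.0016155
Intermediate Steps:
1/(I - 11*(-58)) = 1/(-19 - 11*(-58)) = 1/(-19 + 638) = 1/619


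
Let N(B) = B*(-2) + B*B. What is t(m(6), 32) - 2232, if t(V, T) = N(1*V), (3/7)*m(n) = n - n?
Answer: -2232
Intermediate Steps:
m(n) = 0 (m(n) = 7*(n - n)/3 = (7/3)*0 = 0)
N(B) = B**2 - 2*B (N(B) = -2*B + B**2 = B**2 - 2*B)
t(V, T) = V*(-2 + V) (t(V, T) = (1*V)*(-2 + 1*V) = V*(-2 + V))
t(m(6), 32) - 2232 = 0*(-2 + 0) - 2232 = 0*(-2) - 2232 = 0 - 2232 = -2232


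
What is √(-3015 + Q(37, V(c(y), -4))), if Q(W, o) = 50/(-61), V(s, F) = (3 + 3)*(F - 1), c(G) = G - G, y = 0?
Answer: I*√11221865/61 ≈ 54.917*I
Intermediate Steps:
c(G) = 0
V(s, F) = -6 + 6*F (V(s, F) = 6*(-1 + F) = -6 + 6*F)
Q(W, o) = -50/61 (Q(W, o) = 50*(-1/61) = -50/61)
√(-3015 + Q(37, V(c(y), -4))) = √(-3015 - 50/61) = √(-183965/61) = I*√11221865/61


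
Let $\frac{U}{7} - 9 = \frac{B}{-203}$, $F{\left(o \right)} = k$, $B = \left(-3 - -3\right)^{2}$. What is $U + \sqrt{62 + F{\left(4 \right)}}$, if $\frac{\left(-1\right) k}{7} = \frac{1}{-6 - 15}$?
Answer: $63 + \frac{\sqrt{561}}{3} \approx 70.895$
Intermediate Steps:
$k = \frac{1}{3}$ ($k = - \frac{7}{-6 - 15} = - \frac{7}{-21} = \left(-7\right) \left(- \frac{1}{21}\right) = \frac{1}{3} \approx 0.33333$)
$B = 0$ ($B = \left(-3 + 3\right)^{2} = 0^{2} = 0$)
$F{\left(o \right)} = \frac{1}{3}$
$U = 63$ ($U = 63 + 7 \frac{0}{-203} = 63 + 7 \cdot 0 \left(- \frac{1}{203}\right) = 63 + 7 \cdot 0 = 63 + 0 = 63$)
$U + \sqrt{62 + F{\left(4 \right)}} = 63 + \sqrt{62 + \frac{1}{3}} = 63 + \sqrt{\frac{187}{3}} = 63 + \frac{\sqrt{561}}{3}$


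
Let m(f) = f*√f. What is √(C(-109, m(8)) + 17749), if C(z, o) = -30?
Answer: √17719 ≈ 133.11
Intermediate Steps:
m(f) = f^(3/2)
√(C(-109, m(8)) + 17749) = √(-30 + 17749) = √17719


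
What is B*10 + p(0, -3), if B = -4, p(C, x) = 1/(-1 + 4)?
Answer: -119/3 ≈ -39.667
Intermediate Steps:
p(C, x) = ⅓ (p(C, x) = 1/3 = ⅓)
B*10 + p(0, -3) = -4*10 + ⅓ = -40 + ⅓ = -119/3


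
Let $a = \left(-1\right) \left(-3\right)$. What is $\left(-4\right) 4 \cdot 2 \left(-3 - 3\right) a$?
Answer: $576$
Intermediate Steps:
$a = 3$
$\left(-4\right) 4 \cdot 2 \left(-3 - 3\right) a = \left(-4\right) 4 \cdot 2 \left(-3 - 3\right) 3 = - 16 \cdot 2 \left(-6\right) 3 = \left(-16\right) \left(-12\right) 3 = 192 \cdot 3 = 576$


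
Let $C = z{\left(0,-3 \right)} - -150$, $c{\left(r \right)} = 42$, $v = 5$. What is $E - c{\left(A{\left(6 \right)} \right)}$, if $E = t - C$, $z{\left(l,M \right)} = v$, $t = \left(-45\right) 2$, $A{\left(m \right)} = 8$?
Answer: $-287$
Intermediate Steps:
$t = -90$
$z{\left(l,M \right)} = 5$
$C = 155$ ($C = 5 - -150 = 5 + 150 = 155$)
$E = -245$ ($E = -90 - 155 = -245$)
$E - c{\left(A{\left(6 \right)} \right)} = -245 - 42 = -287$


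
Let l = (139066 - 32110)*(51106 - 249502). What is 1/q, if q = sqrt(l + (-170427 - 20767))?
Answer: -I*sqrt(21219833770)/21219833770 ≈ -6.8648e-6*I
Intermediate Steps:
l = -21219642576 (l = 106956*(-198396) = -21219642576)
q = I*sqrt(21219833770) (q = sqrt(-21219642576 + (-170427 - 20767)) = sqrt(-21219642576 - 191194) = sqrt(-21219833770) = I*sqrt(21219833770) ≈ 1.4567e+5*I)
1/q = 1/(I*sqrt(21219833770)) = -I*sqrt(21219833770)/21219833770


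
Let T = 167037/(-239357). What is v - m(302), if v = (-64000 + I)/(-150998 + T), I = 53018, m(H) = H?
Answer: -641907951116/2126035019 ≈ -301.93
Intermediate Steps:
T = -167037/239357 (T = 167037*(-1/239357) = -167037/239357 ≈ -0.69786)
v = 154624622/2126035019 (v = (-64000 + 53018)/(-150998 - 167037/239357) = -10982/(-36142595323/239357) = -10982*(-239357/36142595323) = 154624622/2126035019 ≈ 0.072729)
v - m(302) = 154624622/2126035019 - 1*302 = 154624622/2126035019 - 302 = -641907951116/2126035019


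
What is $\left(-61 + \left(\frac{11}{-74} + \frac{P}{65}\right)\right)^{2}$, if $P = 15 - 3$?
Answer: $\frac{85987938169}{23136100} \approx 3716.6$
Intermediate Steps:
$P = 12$ ($P = 15 - 3 = 12$)
$\left(-61 + \left(\frac{11}{-74} + \frac{P}{65}\right)\right)^{2} = \left(-61 + \left(\frac{11}{-74} + \frac{12}{65}\right)\right)^{2} = \left(-61 + \left(11 \left(- \frac{1}{74}\right) + 12 \cdot \frac{1}{65}\right)\right)^{2} = \left(-61 + \left(- \frac{11}{74} + \frac{12}{65}\right)\right)^{2} = \left(-61 + \frac{173}{4810}\right)^{2} = \left(- \frac{293237}{4810}\right)^{2} = \frac{85987938169}{23136100}$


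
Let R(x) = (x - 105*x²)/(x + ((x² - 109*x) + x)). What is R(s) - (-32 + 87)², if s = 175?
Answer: -112037/34 ≈ -3295.2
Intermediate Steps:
R(x) = (x - 105*x²)/(x² - 107*x) (R(x) = (x - 105*x²)/(x + (x² - 108*x)) = (x - 105*x²)/(x² - 107*x))
R(s) - (-32 + 87)² = (1 - 105*175)/(-107 + 175) - (-32 + 87)² = (1 - 18375)/68 - 1*55² = (1/68)*(-18374) - 1*3025 = -9187/34 - 3025 = -112037/34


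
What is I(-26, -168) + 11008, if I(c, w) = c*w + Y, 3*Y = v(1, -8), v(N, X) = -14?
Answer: 46114/3 ≈ 15371.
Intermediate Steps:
Y = -14/3 (Y = (1/3)*(-14) = -14/3 ≈ -4.6667)
I(c, w) = -14/3 + c*w (I(c, w) = c*w - 14/3 = -14/3 + c*w)
I(-26, -168) + 11008 = (-14/3 - 26*(-168)) + 11008 = (-14/3 + 4368) + 11008 = 13090/3 + 11008 = 46114/3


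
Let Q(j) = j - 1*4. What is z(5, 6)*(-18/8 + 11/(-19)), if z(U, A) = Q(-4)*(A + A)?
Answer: 5160/19 ≈ 271.58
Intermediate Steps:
Q(j) = -4 + j (Q(j) = j - 4 = -4 + j)
z(U, A) = -16*A (z(U, A) = (-4 - 4)*(A + A) = -16*A)
z(5, 6)*(-18/8 + 11/(-19)) = (-16*6)*(-18/8 + 11/(-19)) = -96*(-18*⅛ + 11*(-1/19)) = -96*(-9/4 - 11/19) = -96*(-215/76) = 5160/19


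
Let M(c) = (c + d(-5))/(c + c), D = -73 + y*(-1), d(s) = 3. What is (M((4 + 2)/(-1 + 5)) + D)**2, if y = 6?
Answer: 24025/4 ≈ 6006.3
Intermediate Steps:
D = -79 (D = -73 + 6*(-1) = -73 - 6 = -79)
M(c) = (3 + c)/(2*c) (M(c) = (c + 3)/(c + c) = (3 + c)/((2*c)) = (3 + c)*(1/(2*c)) = (3 + c)/(2*c))
(M((4 + 2)/(-1 + 5)) + D)**2 = ((3 + (4 + 2)/(-1 + 5))/(2*(((4 + 2)/(-1 + 5)))) - 79)**2 = ((3 + 6/4)/(2*((6/4))) - 79)**2 = ((3 + 6*(1/4))/(2*((6*(1/4)))) - 79)**2 = ((3 + 3/2)/(2*(3/2)) - 79)**2 = ((1/2)*(2/3)*(9/2) - 79)**2 = (3/2 - 79)**2 = (-155/2)**2 = 24025/4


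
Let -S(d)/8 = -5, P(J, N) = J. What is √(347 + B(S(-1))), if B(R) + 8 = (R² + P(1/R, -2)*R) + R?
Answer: 6*√55 ≈ 44.497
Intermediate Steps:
S(d) = 40 (S(d) = -8*(-5) = 40)
B(R) = -7 + R + R² (B(R) = -8 + ((R² + (1/R)*R) + R) = -8 + ((R² + R/R) + R) = -8 + ((R² + 1) + R) = -8 + ((1 + R²) + R) = -8 + (1 + R + R²) = -7 + R + R²)
√(347 + B(S(-1))) = √(347 + (-7 + 40 + 40²)) = √(347 + (-7 + 40 + 1600)) = √(347 + 1633) = √1980 = 6*√55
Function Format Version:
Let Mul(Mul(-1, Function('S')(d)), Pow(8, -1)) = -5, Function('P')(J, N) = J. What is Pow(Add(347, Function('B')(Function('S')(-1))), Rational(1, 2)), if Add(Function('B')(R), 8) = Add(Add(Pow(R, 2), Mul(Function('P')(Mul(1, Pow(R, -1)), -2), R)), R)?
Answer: Mul(6, Pow(55, Rational(1, 2))) ≈ 44.497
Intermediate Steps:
Function('S')(d) = 40 (Function('S')(d) = Mul(-8, -5) = 40)
Function('B')(R) = Add(-7, R, Pow(R, 2)) (Function('B')(R) = Add(-8, Add(Add(Pow(R, 2), Mul(Mul(1, Pow(R, -1)), R)), R)) = Add(-8, Add(Add(Pow(R, 2), Mul(Pow(R, -1), R)), R)) = Add(-8, Add(Add(Pow(R, 2), 1), R)) = Add(-8, Add(Add(1, Pow(R, 2)), R)) = Add(-8, Add(1, R, Pow(R, 2))) = Add(-7, R, Pow(R, 2)))
Pow(Add(347, Function('B')(Function('S')(-1))), Rational(1, 2)) = Pow(Add(347, Add(-7, 40, Pow(40, 2))), Rational(1, 2)) = Pow(Add(347, Add(-7, 40, 1600)), Rational(1, 2)) = Pow(Add(347, 1633), Rational(1, 2)) = Pow(1980, Rational(1, 2)) = Mul(6, Pow(55, Rational(1, 2)))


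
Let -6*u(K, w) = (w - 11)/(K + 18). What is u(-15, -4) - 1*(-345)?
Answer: 2075/6 ≈ 345.83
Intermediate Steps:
u(K, w) = -(-11 + w)/(6*(18 + K)) (u(K, w) = -(w - 11)/(6*(K + 18)) = -(-11 + w)/(6*(18 + K)))
u(-15, -4) - 1*(-345) = (11 - 1*(-4))/(6*(18 - 15)) - 1*(-345) = (⅙)*(11 + 4)/3 + 345 = (⅙)*(⅓)*15 + 345 = ⅚ + 345 = 2075/6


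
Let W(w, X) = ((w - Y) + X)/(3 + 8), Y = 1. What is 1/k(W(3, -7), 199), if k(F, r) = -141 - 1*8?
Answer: -1/149 ≈ -0.0067114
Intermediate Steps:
W(w, X) = -1/11 + X/11 + w/11 (W(w, X) = ((w - 1*1) + X)/(3 + 8) = ((w - 1) + X)/11 = ((-1 + w) + X)*(1/11) = (-1 + X + w)*(1/11) = -1/11 + X/11 + w/11)
k(F, r) = -149 (k(F, r) = -141 - 8 = -149)
1/k(W(3, -7), 199) = 1/(-149) = -1/149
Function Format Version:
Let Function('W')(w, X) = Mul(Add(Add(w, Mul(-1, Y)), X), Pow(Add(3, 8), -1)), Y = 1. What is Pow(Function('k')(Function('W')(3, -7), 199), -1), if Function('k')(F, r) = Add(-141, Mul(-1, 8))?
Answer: Rational(-1, 149) ≈ -0.0067114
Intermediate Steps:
Function('W')(w, X) = Add(Rational(-1, 11), Mul(Rational(1, 11), X), Mul(Rational(1, 11), w)) (Function('W')(w, X) = Mul(Add(Add(w, Mul(-1, 1)), X), Pow(Add(3, 8), -1)) = Mul(Add(Add(w, -1), X), Pow(11, -1)) = Mul(Add(Add(-1, w), X), Rational(1, 11)) = Mul(Add(-1, X, w), Rational(1, 11)) = Add(Rational(-1, 11), Mul(Rational(1, 11), X), Mul(Rational(1, 11), w)))
Function('k')(F, r) = -149 (Function('k')(F, r) = Add(-141, -8) = -149)
Pow(Function('k')(Function('W')(3, -7), 199), -1) = Pow(-149, -1) = Rational(-1, 149)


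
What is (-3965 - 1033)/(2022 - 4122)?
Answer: 119/50 ≈ 2.3800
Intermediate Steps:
(-3965 - 1033)/(2022 - 4122) = -4998/(-2100) = -4998*(-1/2100) = 119/50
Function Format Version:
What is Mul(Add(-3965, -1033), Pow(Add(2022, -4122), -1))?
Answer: Rational(119, 50) ≈ 2.3800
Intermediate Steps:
Mul(Add(-3965, -1033), Pow(Add(2022, -4122), -1)) = Mul(-4998, Pow(-2100, -1)) = Mul(-4998, Rational(-1, 2100)) = Rational(119, 50)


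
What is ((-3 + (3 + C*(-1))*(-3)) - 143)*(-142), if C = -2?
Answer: 22862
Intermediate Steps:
((-3 + (3 + C*(-1))*(-3)) - 143)*(-142) = ((-3 + (3 - 2*(-1))*(-3)) - 143)*(-142) = ((-3 + (3 + 2)*(-3)) - 143)*(-142) = ((-3 + 5*(-3)) - 143)*(-142) = ((-3 - 15) - 143)*(-142) = (-18 - 143)*(-142) = -161*(-142) = 22862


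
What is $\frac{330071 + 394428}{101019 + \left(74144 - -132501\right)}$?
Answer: $\frac{724499}{307664} \approx 2.3548$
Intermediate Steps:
$\frac{330071 + 394428}{101019 + \left(74144 - -132501\right)} = \frac{724499}{101019 + \left(74144 + 132501\right)} = \frac{724499}{101019 + 206645} = \frac{724499}{307664}$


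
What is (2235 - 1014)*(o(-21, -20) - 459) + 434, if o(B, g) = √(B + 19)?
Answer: -560005 + 1221*I*√2 ≈ -5.6001e+5 + 1726.8*I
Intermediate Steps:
o(B, g) = √(19 + B)
(2235 - 1014)*(o(-21, -20) - 459) + 434 = (2235 - 1014)*(√(19 - 21) - 459) + 434 = 1221*(√(-2) - 459) + 434 = 1221*(I*√2 - 459) + 434 = 1221*(-459 + I*√2) + 434 = (-560439 + 1221*I*√2) + 434 = -560005 + 1221*I*√2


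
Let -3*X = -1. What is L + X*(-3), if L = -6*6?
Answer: -37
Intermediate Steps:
X = ⅓ (X = -⅓*(-1) = ⅓ ≈ 0.33333)
L = -36
L + X*(-3) = -36 + (⅓)*(-3) = -36 - 1 = -37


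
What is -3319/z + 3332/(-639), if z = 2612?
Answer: -10824025/1669068 ≈ -6.4851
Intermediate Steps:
-3319/z + 3332/(-639) = -3319/2612 + 3332/(-639) = -3319*1/2612 + 3332*(-1/639) = -3319/2612 - 3332/639 = -10824025/1669068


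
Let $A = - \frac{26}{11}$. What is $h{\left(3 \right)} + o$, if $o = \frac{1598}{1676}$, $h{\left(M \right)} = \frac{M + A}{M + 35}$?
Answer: $\frac{84962}{87571} \approx 0.97021$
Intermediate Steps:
$A = - \frac{26}{11}$ ($A = \left(-26\right) \frac{1}{11} = - \frac{26}{11} \approx -2.3636$)
$h{\left(M \right)} = \frac{- \frac{26}{11} + M}{35 + M}$ ($h{\left(M \right)} = \frac{M - \frac{26}{11}}{M + 35} = \frac{- \frac{26}{11} + M}{35 + M}$)
$o = \frac{799}{838}$ ($o = 1598 \cdot \frac{1}{1676} = \frac{799}{838} \approx 0.95346$)
$h{\left(3 \right)} + o = \frac{- \frac{26}{11} + 3}{35 + 3} + \frac{799}{838} = \frac{1}{38} \cdot \frac{7}{11} + \frac{799}{838} = \frac{7}{418} + \frac{799}{838} = \frac{84962}{87571}$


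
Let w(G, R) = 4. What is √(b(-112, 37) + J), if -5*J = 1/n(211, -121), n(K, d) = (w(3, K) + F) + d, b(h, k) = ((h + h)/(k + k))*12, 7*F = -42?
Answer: I*√18807530865/22755 ≈ 6.0268*I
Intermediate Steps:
F = -6 (F = (⅐)*(-42) = -6)
b(h, k) = 12*h/k (b(h, k) = ((2*h)/((2*k)))*12 = ((2*h)*(1/(2*k)))*12 = (h/k)*12 = 12*h/k)
n(K, d) = -2 + d (n(K, d) = (4 - 6) + d = -2 + d)
J = 1/615 (J = -1/(5*(-2 - 121)) = -⅕/(-123) = -⅕*(-1/123) = 1/615 ≈ 0.0016260)
√(b(-112, 37) + J) = √(12*(-112)/37 + 1/615) = √(12*(-112)*(1/37) + 1/615) = √(-1344/37 + 1/615) = √(-826523/22755) = I*√18807530865/22755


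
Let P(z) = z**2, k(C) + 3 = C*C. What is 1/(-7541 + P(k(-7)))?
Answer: -1/5425 ≈ -0.00018433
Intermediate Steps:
k(C) = -3 + C**2 (k(C) = -3 + C*C = -3 + C**2)
1/(-7541 + P(k(-7))) = 1/(-7541 + (-3 + (-7)**2)**2) = 1/(-7541 + (-3 + 49)**2) = 1/(-7541 + 46**2) = 1/(-7541 + 2116) = 1/(-5425) = -1/5425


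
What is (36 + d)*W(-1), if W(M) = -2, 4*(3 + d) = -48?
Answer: -42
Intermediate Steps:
d = -15 (d = -3 + (¼)*(-48) = -3 - 12 = -15)
(36 + d)*W(-1) = (36 - 15)*(-2) = 21*(-2) = -42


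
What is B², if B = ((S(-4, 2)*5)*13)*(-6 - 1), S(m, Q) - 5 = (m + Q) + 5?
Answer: 13249600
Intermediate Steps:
S(m, Q) = 10 + Q + m (S(m, Q) = 5 + ((m + Q) + 5) = 5 + ((Q + m) + 5) = 5 + (5 + Q + m) = 10 + Q + m)
B = -3640 (B = (((10 + 2 - 4)*5)*13)*(-6 - 1) = ((8*5)*13)*(-7) = (40*13)*(-7) = 520*(-7) = -3640)
B² = (-3640)² = 13249600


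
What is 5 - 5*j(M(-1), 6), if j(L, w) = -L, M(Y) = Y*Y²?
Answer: 0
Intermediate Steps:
M(Y) = Y³
5 - 5*j(M(-1), 6) = 5 - (-5)*(-1)³ = 5 - (-5)*(-1) = 5 - 5*1 = 5 - 5 = 0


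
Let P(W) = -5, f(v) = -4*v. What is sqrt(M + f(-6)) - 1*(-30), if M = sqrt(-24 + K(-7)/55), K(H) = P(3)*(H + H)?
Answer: 30 + sqrt(2904 + 55*I*sqrt(110))/11 ≈ 34.923 + 0.4842*I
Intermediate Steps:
K(H) = -10*H (K(H) = -5*(H + H) = -10*H)
M = 5*I*sqrt(110)/11 (M = sqrt(-24 - 10*(-7)/55) = sqrt(-24 + 70*(1/55)) = sqrt(-24 + 14/11) = sqrt(-250/11) = 5*I*sqrt(110)/11 ≈ 4.7673*I)
sqrt(M + f(-6)) - 1*(-30) = sqrt(5*I*sqrt(110)/11 - 4*(-6)) - 1*(-30) = sqrt(5*I*sqrt(110)/11 + 24) + 30 = sqrt(24 + 5*I*sqrt(110)/11) + 30 = 30 + sqrt(24 + 5*I*sqrt(110)/11)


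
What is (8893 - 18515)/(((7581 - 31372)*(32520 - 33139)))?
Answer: -9622/14726629 ≈ -0.00065337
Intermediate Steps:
(8893 - 18515)/(((7581 - 31372)*(32520 - 33139))) = -9622/((-23791*(-619))) = -9622/14726629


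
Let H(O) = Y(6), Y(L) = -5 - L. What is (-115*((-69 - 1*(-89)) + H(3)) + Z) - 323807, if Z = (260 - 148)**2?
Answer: -312298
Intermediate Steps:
H(O) = -11 (H(O) = -5 - 1*6 = -5 - 6 = -11)
Z = 12544 (Z = 112**2 = 12544)
(-115*((-69 - 1*(-89)) + H(3)) + Z) - 323807 = (-115*((-69 - 1*(-89)) - 11) + 12544) - 323807 = (-115*((-69 + 89) - 11) + 12544) - 323807 = (-115*(20 - 11) + 12544) - 323807 = (-115*9 + 12544) - 323807 = (-1035 + 12544) - 323807 = 11509 - 323807 = -312298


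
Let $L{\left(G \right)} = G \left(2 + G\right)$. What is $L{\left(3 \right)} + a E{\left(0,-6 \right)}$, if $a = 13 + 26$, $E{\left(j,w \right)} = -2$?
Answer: $-63$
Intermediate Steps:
$a = 39$
$L{\left(3 \right)} + a E{\left(0,-6 \right)} = 3 \left(2 + 3\right) + 39 \left(-2\right) = 3 \cdot 5 - 78 = 15 - 78 = -63$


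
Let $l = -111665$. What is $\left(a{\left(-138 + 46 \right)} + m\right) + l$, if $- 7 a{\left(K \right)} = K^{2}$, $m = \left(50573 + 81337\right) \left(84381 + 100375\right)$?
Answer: $\frac{170597357601}{7} \approx 2.4371 \cdot 10^{10}$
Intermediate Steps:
$m = 24371163960$ ($m = 131910 \cdot 184756 = 24371163960$)
$a{\left(K \right)} = - \frac{K^{2}}{7}$
$\left(a{\left(-138 + 46 \right)} + m\right) + l = \left(- \frac{\left(-138 + 46\right)^{2}}{7} + 24371163960\right) - 111665 = \left(- \frac{\left(-92\right)^{2}}{7} + 24371163960\right) - 111665 = \left(\left(- \frac{1}{7}\right) 8464 + 24371163960\right) - 111665 = \left(- \frac{8464}{7} + 24371163960\right) - 111665 = \frac{170598139256}{7} - 111665 = \frac{170597357601}{7}$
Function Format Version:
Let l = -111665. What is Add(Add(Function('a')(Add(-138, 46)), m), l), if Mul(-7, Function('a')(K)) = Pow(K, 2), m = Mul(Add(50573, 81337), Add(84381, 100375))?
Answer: Rational(170597357601, 7) ≈ 2.4371e+10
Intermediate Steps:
m = 24371163960 (m = Mul(131910, 184756) = 24371163960)
Function('a')(K) = Mul(Rational(-1, 7), Pow(K, 2))
Add(Add(Function('a')(Add(-138, 46)), m), l) = Add(Add(Mul(Rational(-1, 7), Pow(Add(-138, 46), 2)), 24371163960), -111665) = Add(Add(Mul(Rational(-1, 7), Pow(-92, 2)), 24371163960), -111665) = Add(Add(Mul(Rational(-1, 7), 8464), 24371163960), -111665) = Add(Add(Rational(-8464, 7), 24371163960), -111665) = Add(Rational(170598139256, 7), -111665) = Rational(170597357601, 7)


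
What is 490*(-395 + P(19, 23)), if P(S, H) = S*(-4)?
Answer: -230790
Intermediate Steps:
P(S, H) = -4*S
490*(-395 + P(19, 23)) = 490*(-395 - 4*19) = 490*(-395 - 76) = 490*(-471) = -230790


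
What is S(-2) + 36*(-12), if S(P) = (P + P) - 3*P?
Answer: -430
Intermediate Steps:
S(P) = -P (S(P) = 2*P - 3*P = -P)
S(-2) + 36*(-12) = -1*(-2) + 36*(-12) = 2 - 432 = -430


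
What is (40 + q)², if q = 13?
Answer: 2809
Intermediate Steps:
(40 + q)² = (40 + 13)² = 53² = 2809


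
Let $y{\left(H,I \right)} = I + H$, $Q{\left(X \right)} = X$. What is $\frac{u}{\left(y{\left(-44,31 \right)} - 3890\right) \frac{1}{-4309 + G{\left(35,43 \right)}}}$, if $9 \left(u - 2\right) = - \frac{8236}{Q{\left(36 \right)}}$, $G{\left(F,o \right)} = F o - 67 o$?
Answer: $- \frac{3594815}{105381} \approx -34.113$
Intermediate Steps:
$G{\left(F,o \right)} = - 67 o + F o$
$y{\left(H,I \right)} = H + I$
$u = - \frac{1897}{81}$ ($u = 2 + \frac{\left(-8236\right) \frac{1}{36}}{9} = 2 + \frac{1}{9} \left(- \frac{2059}{9}\right) = 2 - \frac{2059}{81} = - \frac{1897}{81} \approx -23.42$)
$\frac{u}{\left(y{\left(-44,31 \right)} - 3890\right) \frac{1}{-4309 + G{\left(35,43 \right)}}} = - \frac{1897}{81 \frac{\left(-44 + 31\right) - 3890}{-4309 + 43 \left(-67 + 35\right)}} = - \frac{1897}{81 \frac{-13 - 3890}{-4309 + 43 \left(-32\right)}} = - \frac{1897}{81 \left(- \frac{3903}{-4309 - 1376}\right)} = - \frac{1897}{81 \left(- \frac{3903}{-5685}\right)} = - \frac{1897}{81 \left(\left(-3903\right) \left(- \frac{1}{5685}\right)\right)} = - \frac{1897}{81 \cdot \frac{1301}{1895}} = \left(- \frac{1897}{81}\right) \frac{1895}{1301} = - \frac{3594815}{105381}$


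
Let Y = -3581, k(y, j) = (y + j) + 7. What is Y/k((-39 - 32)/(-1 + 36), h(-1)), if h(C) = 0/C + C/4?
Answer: -501340/661 ≈ -758.46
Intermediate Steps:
h(C) = C/4 (h(C) = 0 + C*(¼) = 0 + C/4 = C/4)
k(y, j) = 7 + j + y (k(y, j) = (j + y) + 7 = 7 + j + y)
Y/k((-39 - 32)/(-1 + 36), h(-1)) = -3581/(7 + (¼)*(-1) + (-39 - 32)/(-1 + 36)) = -3581/(7 - ¼ - 71/35) = -3581/661/140 = -3581*140/661 = -501340/661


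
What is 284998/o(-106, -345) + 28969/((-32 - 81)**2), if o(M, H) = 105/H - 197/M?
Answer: 8872331771897/48381741 ≈ 1.8338e+5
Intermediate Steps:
o(M, H) = -197/M + 105/H
284998/o(-106, -345) + 28969/((-32 - 81)**2) = 284998/(-197/(-106) + 105/(-345)) + 28969/((-32 - 81)**2) = 284998/(-197*(-1/106) + 105*(-1/345)) + 28969/((-113)**2) = 284998/(197/106 - 7/23) + 28969/12769 = 284998/(3789/2438) + 28969*(1/12769) = 284998*(2438/3789) + 28969/12769 = 694825124/3789 + 28969/12769 = 8872331771897/48381741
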